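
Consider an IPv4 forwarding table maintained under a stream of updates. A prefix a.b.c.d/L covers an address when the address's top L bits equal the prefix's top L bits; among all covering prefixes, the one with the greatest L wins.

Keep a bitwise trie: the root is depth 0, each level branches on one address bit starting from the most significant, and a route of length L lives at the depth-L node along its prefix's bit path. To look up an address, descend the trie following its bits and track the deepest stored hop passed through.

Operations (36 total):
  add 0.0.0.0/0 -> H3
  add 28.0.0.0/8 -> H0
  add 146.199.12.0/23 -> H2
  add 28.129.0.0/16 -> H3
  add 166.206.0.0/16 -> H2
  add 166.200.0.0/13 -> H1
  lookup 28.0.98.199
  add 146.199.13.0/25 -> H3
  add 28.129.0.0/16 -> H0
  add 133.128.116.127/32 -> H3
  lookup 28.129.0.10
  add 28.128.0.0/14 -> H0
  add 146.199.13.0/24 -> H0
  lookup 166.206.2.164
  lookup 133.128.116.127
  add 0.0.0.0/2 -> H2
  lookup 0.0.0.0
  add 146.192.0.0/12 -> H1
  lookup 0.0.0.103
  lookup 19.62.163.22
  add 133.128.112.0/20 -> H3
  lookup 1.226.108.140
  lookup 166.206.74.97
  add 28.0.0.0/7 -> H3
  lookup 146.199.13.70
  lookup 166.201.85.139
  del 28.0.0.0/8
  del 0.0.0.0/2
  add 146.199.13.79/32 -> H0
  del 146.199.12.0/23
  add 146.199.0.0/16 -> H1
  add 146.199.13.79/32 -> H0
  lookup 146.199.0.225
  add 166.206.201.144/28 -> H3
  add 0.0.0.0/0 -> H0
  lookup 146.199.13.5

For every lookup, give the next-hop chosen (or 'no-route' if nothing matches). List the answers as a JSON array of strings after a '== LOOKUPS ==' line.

Process each operation:
  + 0.0.0.0/0 (H3) depth=0
  + 28.0.0.0/8 (H0) depth=8
  + 146.199.12.0/23 (H2) depth=23
  + 28.129.0.0/16 (H3) depth=16
  + 166.206.0.0/16 (H2) depth=16
  + 166.200.0.0/13 (H1) depth=13
  lookup 28.0.98.199: bits 00011100 walk d0:H3→d1:-→d2:-→d3:-→d4:-→d5:-→d6:-→d7:-→d8:H0 -> H0
  + 146.199.13.0/25 (H3) depth=25
  + 28.129.0.0/16 (H0) depth=16
  + 133.128.116.127/32 (H3) depth=32
  lookup 28.129.0.10: bits 0001110010000001 walk d0:H3→d1:-→d2:-→d3:-→d4:-→d5:-→d6:-→d7:-→d8:H0→d9:-→d10:-→d11:-→d12:-→d13:-→d14:-→d15:-→d16:H0 -> H0
  + 28.128.0.0/14 (H0) depth=14
  + 146.199.13.0/24 (H0) depth=24
  lookup 166.206.2.164: bits 1010011011001110 walk d0:H3→d1:-→d2:-→d3:-→d4:-→d5:-→d6:-→d7:-→d8:-→d9:-→d10:-→d11:-→d12:-→d13:H1→d14:-→d15:-→d16:H2 -> H2
  lookup 133.128.116.127: bits 10000101100000000111010001111111 walk d0:H3→d1:-→d2:-→d3:-→d4:-→d5:-→d6:-→d7:-→d8:-→d9:-→d10:-→d11:-→d12:-→d13:-→d14:-→d15:-→d16:-→d17:-→d18:-→d19:-→d20:-→d21:-→d22:-→d23:-→d24:-→d25:-→d26:-→d27:-→d28:-→d29:-→d30:-→d31:-→d32:H3 -> H3
  + 0.0.0.0/2 (H2) depth=2
  lookup 0.0.0.0: bits 000 walk d0:H3→d1:-→d2:H2→d3:- -> H2
  + 146.192.0.0/12 (H1) depth=12
  lookup 0.0.0.103: bits 000 walk d0:H3→d1:-→d2:H2→d3:- -> H2
  lookup 19.62.163.22: bits 0001 walk d0:H3→d1:-→d2:H2→d3:-→d4:- -> H2
  + 133.128.112.0/20 (H3) depth=20
  lookup 1.226.108.140: bits 000 walk d0:H3→d1:-→d2:H2→d3:- -> H2
  lookup 166.206.74.97: bits 1010011011001110 walk d0:H3→d1:-→d2:-→d3:-→d4:-→d5:-→d6:-→d7:-→d8:-→d9:-→d10:-→d11:-→d12:-→d13:H1→d14:-→d15:-→d16:H2 -> H2
  + 28.0.0.0/7 (H3) depth=7
  lookup 146.199.13.70: bits 1001001011000111000011010 walk d0:H3→d1:-→d2:-→d3:-→d4:-→d5:-→d6:-→d7:-→d8:-→d9:-→d10:-→d11:-→d12:H1→d13:-→d14:-→d15:-→d16:-→d17:-→d18:-→d19:-→d20:-→d21:-→d22:-→d23:H2→d24:H0→d25:H3 -> H3
  lookup 166.201.85.139: bits 1010011011001 walk d0:H3→d1:-→d2:-→d3:-→d4:-→d5:-→d6:-→d7:-→d8:-→d9:-→d10:-→d11:-→d12:-→d13:H1 -> H1
  del 28.0.0.0/8 (clear depth 8)
  del 0.0.0.0/2 (clear depth 2)
  + 146.199.13.79/32 (H0) depth=32
  del 146.199.12.0/23 (clear depth 23)
  + 146.199.0.0/16 (H1) depth=16
  + 146.199.13.79/32 (H0) depth=32
  lookup 146.199.0.225: bits 10010010110001110000 walk d0:H3→d1:-→d2:-→d3:-→d4:-→d5:-→d6:-→d7:-→d8:-→d9:-→d10:-→d11:-→d12:H1→d13:-→d14:-→d15:-→d16:H1→d17:-→d18:-→d19:-→d20:- -> H1
  + 166.206.201.144/28 (H3) depth=28
  + 0.0.0.0/0 (H0) depth=0
  lookup 146.199.13.5: bits 1001001011000111000011010 walk d0:H0→d1:-→d2:-→d3:-→d4:-→d5:-→d6:-→d7:-→d8:-→d9:-→d10:-→d11:-→d12:H1→d13:-→d14:-→d15:-→d16:H1→d17:-→d18:-→d19:-→d20:-→d21:-→d22:-→d23:-→d24:H0→d25:H3 -> H3

== LOOKUPS ==
["H0","H0","H2","H3","H2","H2","H2","H2","H2","H3","H1","H1","H3"]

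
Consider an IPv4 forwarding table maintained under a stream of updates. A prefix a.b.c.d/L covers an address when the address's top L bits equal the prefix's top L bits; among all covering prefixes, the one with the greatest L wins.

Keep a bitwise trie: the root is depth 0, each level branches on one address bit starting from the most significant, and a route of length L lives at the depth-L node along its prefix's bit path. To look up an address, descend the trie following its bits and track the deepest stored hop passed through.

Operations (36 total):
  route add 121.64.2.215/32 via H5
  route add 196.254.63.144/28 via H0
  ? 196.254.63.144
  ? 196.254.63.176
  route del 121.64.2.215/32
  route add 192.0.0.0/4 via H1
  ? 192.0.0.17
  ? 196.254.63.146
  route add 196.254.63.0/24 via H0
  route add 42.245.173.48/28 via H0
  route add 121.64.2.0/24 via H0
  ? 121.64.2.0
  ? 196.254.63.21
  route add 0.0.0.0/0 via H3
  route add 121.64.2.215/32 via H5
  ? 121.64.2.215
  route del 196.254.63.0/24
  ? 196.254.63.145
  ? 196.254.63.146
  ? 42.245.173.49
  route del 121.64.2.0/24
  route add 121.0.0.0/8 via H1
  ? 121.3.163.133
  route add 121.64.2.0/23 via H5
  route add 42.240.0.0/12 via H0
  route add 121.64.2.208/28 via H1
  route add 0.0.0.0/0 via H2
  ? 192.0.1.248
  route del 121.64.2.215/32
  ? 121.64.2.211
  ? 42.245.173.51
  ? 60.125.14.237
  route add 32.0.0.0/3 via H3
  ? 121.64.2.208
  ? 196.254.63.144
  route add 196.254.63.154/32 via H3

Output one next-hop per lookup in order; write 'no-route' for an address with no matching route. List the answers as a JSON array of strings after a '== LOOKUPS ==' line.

Trace:
  + 121.64.2.215/32 (H5) depth=32
  + 196.254.63.144/28 (H0) depth=28
  ? 196.254.63.144  path d0:-→d1:-→d2:-→d3:-→d4:-→d5:-→d6:-→d7:-→d8:-→d9:-→d10:-→d11:-→d12:-→d13:-→d14:-→d15:-→d16:-→d17:-→d18:-→d19:-→d20:-→d21:-→d22:-→d23:-→d24:-→d25:-→d26:-→d27:-→d28:H0  best=H0
  ? 196.254.63.176  path d0:-→d1:-→d2:-→d3:-→d4:-→d5:-→d6:-→d7:-→d8:-→d9:-→d10:-→d11:-→d12:-→d13:-→d14:-→d15:-→d16:-→d17:-→d18:-→d19:-→d20:-→d21:-→d22:-→d23:-→d24:-→d25:-→d26:-  best=no-route
  - 121.64.2.215/32 clear@32
  + 192.0.0.0/4 (H1) depth=4
  ? 192.0.0.17  path d0:-→d1:-→d2:-→d3:-→d4:H1→d5:-  best=H1
  ? 196.254.63.146  path d0:-→d1:-→d2:-→d3:-→d4:H1→d5:-→d6:-→d7:-→d8:-→d9:-→d10:-→d11:-→d12:-→d13:-→d14:-→d15:-→d16:-→d17:-→d18:-→d19:-→d20:-→d21:-→d22:-→d23:-→d24:-→d25:-→d26:-→d27:-→d28:H0  best=H0
  + 196.254.63.0/24 (H0) depth=24
  + 42.245.173.48/28 (H0) depth=28
  + 121.64.2.0/24 (H0) depth=24
  ? 121.64.2.0  path d0:-→d1:-→d2:-→d3:-→d4:-→d5:-→d6:-→d7:-→d8:-→d9:-→d10:-→d11:-→d12:-→d13:-→d14:-→d15:-→d16:-→d17:-→d18:-→d19:-→d20:-→d21:-→d22:-→d23:-→d24:H0  best=H0
  ? 196.254.63.21  path d0:-→d1:-→d2:-→d3:-→d4:H1→d5:-→d6:-→d7:-→d8:-→d9:-→d10:-→d11:-→d12:-→d13:-→d14:-→d15:-→d16:-→d17:-→d18:-→d19:-→d20:-→d21:-→d22:-→d23:-→d24:H0  best=H0
  + 0.0.0.0/0 (H3) depth=0
  + 121.64.2.215/32 (H5) depth=32
  ? 121.64.2.215  path d0:H3→d1:-→d2:-→d3:-→d4:-→d5:-→d6:-→d7:-→d8:-→d9:-→d10:-→d11:-→d12:-→d13:-→d14:-→d15:-→d16:-→d17:-→d18:-→d19:-→d20:-→d21:-→d22:-→d23:-→d24:H0→d25:-→d26:-→d27:-→d28:-→d29:-→d30:-→d31:-→d32:H5  best=H5
  - 196.254.63.0/24 clear@24
  ? 196.254.63.145  path d0:H3→d1:-→d2:-→d3:-→d4:H1→d5:-→d6:-→d7:-→d8:-→d9:-→d10:-→d11:-→d12:-→d13:-→d14:-→d15:-→d16:-→d17:-→d18:-→d19:-→d20:-→d21:-→d22:-→d23:-→d24:-→d25:-→d26:-→d27:-→d28:H0  best=H0
  ? 196.254.63.146  path d0:H3→d1:-→d2:-→d3:-→d4:H1→d5:-→d6:-→d7:-→d8:-→d9:-→d10:-→d11:-→d12:-→d13:-→d14:-→d15:-→d16:-→d17:-→d18:-→d19:-→d20:-→d21:-→d22:-→d23:-→d24:-→d25:-→d26:-→d27:-→d28:H0  best=H0
  ? 42.245.173.49  path d0:H3→d1:-→d2:-→d3:-→d4:-→d5:-→d6:-→d7:-→d8:-→d9:-→d10:-→d11:-→d12:-→d13:-→d14:-→d15:-→d16:-→d17:-→d18:-→d19:-→d20:-→d21:-→d22:-→d23:-→d24:-→d25:-→d26:-→d27:-→d28:H0  best=H0
  - 121.64.2.0/24 clear@24
  + 121.0.0.0/8 (H1) depth=8
  ? 121.3.163.133  path d0:H3→d1:-→d2:-→d3:-→d4:-→d5:-→d6:-→d7:-→d8:H1→d9:-  best=H1
  + 121.64.2.0/23 (H5) depth=23
  + 42.240.0.0/12 (H0) depth=12
  + 121.64.2.208/28 (H1) depth=28
  + 0.0.0.0/0 (H2) depth=0
  ? 192.0.1.248  path d0:H2→d1:-→d2:-→d3:-→d4:H1→d5:-  best=H1
  - 121.64.2.215/32 clear@32
  ? 121.64.2.211  path d0:H2→d1:-→d2:-→d3:-→d4:-→d5:-→d6:-→d7:-→d8:H1→d9:-→d10:-→d11:-→d12:-→d13:-→d14:-→d15:-→d16:-→d17:-→d18:-→d19:-→d20:-→d21:-→d22:-→d23:H5→d24:-→d25:-→d26:-→d27:-→d28:H1→d29:-  best=H1
  ? 42.245.173.51  path d0:H2→d1:-→d2:-→d3:-→d4:-→d5:-→d6:-→d7:-→d8:-→d9:-→d10:-→d11:-→d12:H0→d13:-→d14:-→d15:-→d16:-→d17:-→d18:-→d19:-→d20:-→d21:-→d22:-→d23:-→d24:-→d25:-→d26:-→d27:-→d28:H0  best=H0
  ? 60.125.14.237  path d0:H2→d1:-→d2:-→d3:-  best=H2
  + 32.0.0.0/3 (H3) depth=3
  ? 121.64.2.208  path d0:H2→d1:-→d2:-→d3:-→d4:-→d5:-→d6:-→d7:-→d8:H1→d9:-→d10:-→d11:-→d12:-→d13:-→d14:-→d15:-→d16:-→d17:-→d18:-→d19:-→d20:-→d21:-→d22:-→d23:H5→d24:-→d25:-→d26:-→d27:-→d28:H1→d29:-  best=H1
  ? 196.254.63.144  path d0:H2→d1:-→d2:-→d3:-→d4:H1→d5:-→d6:-→d7:-→d8:-→d9:-→d10:-→d11:-→d12:-→d13:-→d14:-→d15:-→d16:-→d17:-→d18:-→d19:-→d20:-→d21:-→d22:-→d23:-→d24:-→d25:-→d26:-→d27:-→d28:H0  best=H0
  + 196.254.63.154/32 (H3) depth=32

== LOOKUPS ==
["H0","no-route","H1","H0","H0","H0","H5","H0","H0","H0","H1","H1","H1","H0","H2","H1","H0"]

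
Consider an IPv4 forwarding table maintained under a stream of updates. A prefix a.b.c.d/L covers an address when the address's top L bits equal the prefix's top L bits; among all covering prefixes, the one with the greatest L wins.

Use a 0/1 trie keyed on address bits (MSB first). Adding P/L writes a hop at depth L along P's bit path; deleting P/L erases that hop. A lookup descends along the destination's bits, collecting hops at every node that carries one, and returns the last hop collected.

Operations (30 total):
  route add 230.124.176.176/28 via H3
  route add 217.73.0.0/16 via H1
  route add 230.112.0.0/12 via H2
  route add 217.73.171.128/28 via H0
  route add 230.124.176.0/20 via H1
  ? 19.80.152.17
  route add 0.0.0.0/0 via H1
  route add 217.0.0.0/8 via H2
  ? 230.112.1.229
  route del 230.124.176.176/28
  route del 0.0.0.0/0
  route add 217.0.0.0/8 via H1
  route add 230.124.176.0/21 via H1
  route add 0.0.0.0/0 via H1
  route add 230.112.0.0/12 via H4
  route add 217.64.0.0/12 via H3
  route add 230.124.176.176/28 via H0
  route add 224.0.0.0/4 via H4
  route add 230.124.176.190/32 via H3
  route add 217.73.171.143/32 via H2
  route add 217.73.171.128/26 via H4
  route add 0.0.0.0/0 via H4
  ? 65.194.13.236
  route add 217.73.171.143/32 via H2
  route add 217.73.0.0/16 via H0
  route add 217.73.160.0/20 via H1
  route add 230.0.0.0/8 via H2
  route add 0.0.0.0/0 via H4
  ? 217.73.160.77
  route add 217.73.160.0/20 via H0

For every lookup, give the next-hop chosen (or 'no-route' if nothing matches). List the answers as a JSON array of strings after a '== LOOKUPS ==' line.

Trace:
  + 230.124.176.176/28 (H3) depth=28
  + 217.73.0.0/16 (H1) depth=16
  + 230.112.0.0/12 (H2) depth=12
  + 217.73.171.128/28 (H0) depth=28
  + 230.124.176.0/20 (H1) depth=20
  ? 19.80.152.17  path d0:-  best=no-route
  + 0.0.0.0/0 (H1) depth=0
  + 217.0.0.0/8 (H2) depth=8
  ? 230.112.1.229  path d0:H1→d1:-→d2:-→d3:-→d4:-→d5:-→d6:-→d7:-→d8:-→d9:-→d10:-→d11:-→d12:H2  best=H2
  - 230.124.176.176/28 clear@28
  - 0.0.0.0/0 clear@0
  + 217.0.0.0/8 (H1) depth=8
  + 230.124.176.0/21 (H1) depth=21
  + 0.0.0.0/0 (H1) depth=0
  + 230.112.0.0/12 (H4) depth=12
  + 217.64.0.0/12 (H3) depth=12
  + 230.124.176.176/28 (H0) depth=28
  + 224.0.0.0/4 (H4) depth=4
  + 230.124.176.190/32 (H3) depth=32
  + 217.73.171.143/32 (H2) depth=32
  + 217.73.171.128/26 (H4) depth=26
  + 0.0.0.0/0 (H4) depth=0
  ? 65.194.13.236  path d0:H4  best=H4
  + 217.73.171.143/32 (H2) depth=32
  + 217.73.0.0/16 (H0) depth=16
  + 217.73.160.0/20 (H1) depth=20
  + 230.0.0.0/8 (H2) depth=8
  + 0.0.0.0/0 (H4) depth=0
  ? 217.73.160.77  path d0:H4→d1:-→d2:-→d3:-→d4:-→d5:-→d6:-→d7:-→d8:H1→d9:-→d10:-→d11:-→d12:H3→d13:-→d14:-→d15:-→d16:H0→d17:-→d18:-→d19:-→d20:H1  best=H1
  + 217.73.160.0/20 (H0) depth=20

== LOOKUPS ==
["no-route","H2","H4","H1"]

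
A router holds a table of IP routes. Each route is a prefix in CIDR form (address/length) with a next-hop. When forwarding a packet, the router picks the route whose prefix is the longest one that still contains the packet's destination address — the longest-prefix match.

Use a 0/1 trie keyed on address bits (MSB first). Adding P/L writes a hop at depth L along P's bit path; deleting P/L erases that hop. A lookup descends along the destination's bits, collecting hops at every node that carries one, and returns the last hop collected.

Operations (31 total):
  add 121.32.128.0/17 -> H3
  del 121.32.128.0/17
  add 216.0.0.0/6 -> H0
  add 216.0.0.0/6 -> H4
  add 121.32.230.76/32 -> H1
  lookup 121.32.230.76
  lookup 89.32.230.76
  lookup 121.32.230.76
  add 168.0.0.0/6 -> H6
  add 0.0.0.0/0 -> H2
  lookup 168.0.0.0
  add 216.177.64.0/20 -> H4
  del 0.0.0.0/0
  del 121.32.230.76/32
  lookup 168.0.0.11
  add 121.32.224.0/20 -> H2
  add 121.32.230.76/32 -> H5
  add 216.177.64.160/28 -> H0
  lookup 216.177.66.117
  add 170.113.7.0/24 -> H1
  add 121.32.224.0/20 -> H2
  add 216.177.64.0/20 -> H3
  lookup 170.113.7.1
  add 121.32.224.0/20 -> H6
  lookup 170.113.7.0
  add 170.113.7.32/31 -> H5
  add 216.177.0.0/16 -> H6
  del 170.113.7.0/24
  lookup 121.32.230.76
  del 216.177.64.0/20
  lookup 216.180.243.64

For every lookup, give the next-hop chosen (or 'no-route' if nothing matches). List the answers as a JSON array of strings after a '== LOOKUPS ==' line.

Apply in order:
  add 121.32.128.0/17 -> H3 at depth 17
  - 121.32.128.0/17 clear@17
  add 216.0.0.0/6 -> H0 at depth 6
  add 216.0.0.0/6 -> H4 at depth 6
  add 121.32.230.76/32 -> H1 at depth 32
  Q 121.32.230.76: descend 01111001001000001110011001001100 ; hops seen [H1] ; pick H1
  Q 89.32.230.76: descend 01 ; hops seen [∅] ; pick no-route
  Q 121.32.230.76: descend 01111001001000001110011001001100 ; hops seen [H1] ; pick H1
  add 168.0.0.0/6 -> H6 at depth 6
  add 0.0.0.0/0 -> H2 at depth 0
  Q 168.0.0.0: descend 101010 ; hops seen [H2,H6] ; pick H6
  add 216.177.64.0/20 -> H4 at depth 20
  - 0.0.0.0/0 clear@0
  - 121.32.230.76/32 clear@32
  Q 168.0.0.11: descend 101010 ; hops seen [H6] ; pick H6
  add 121.32.224.0/20 -> H2 at depth 20
  add 121.32.230.76/32 -> H5 at depth 32
  add 216.177.64.160/28 -> H0 at depth 28
  Q 216.177.66.117: descend 1101100010110001010000 ; hops seen [H4,H4] ; pick H4
  add 170.113.7.0/24 -> H1 at depth 24
  add 121.32.224.0/20 -> H2 at depth 20
  add 216.177.64.0/20 -> H3 at depth 20
  Q 170.113.7.1: descend 101010100111000100000111 ; hops seen [H6,H1] ; pick H1
  add 121.32.224.0/20 -> H6 at depth 20
  Q 170.113.7.0: descend 101010100111000100000111 ; hops seen [H6,H1] ; pick H1
  add 170.113.7.32/31 -> H5 at depth 31
  add 216.177.0.0/16 -> H6 at depth 16
  - 170.113.7.0/24 clear@24
  Q 121.32.230.76: descend 01111001001000001110011001001100 ; hops seen [H6,H5] ; pick H5
  - 216.177.64.0/20 clear@20
  Q 216.180.243.64: descend 1101100010110 ; hops seen [H4] ; pick H4

== LOOKUPS ==
["H1","no-route","H1","H6","H6","H4","H1","H1","H5","H4"]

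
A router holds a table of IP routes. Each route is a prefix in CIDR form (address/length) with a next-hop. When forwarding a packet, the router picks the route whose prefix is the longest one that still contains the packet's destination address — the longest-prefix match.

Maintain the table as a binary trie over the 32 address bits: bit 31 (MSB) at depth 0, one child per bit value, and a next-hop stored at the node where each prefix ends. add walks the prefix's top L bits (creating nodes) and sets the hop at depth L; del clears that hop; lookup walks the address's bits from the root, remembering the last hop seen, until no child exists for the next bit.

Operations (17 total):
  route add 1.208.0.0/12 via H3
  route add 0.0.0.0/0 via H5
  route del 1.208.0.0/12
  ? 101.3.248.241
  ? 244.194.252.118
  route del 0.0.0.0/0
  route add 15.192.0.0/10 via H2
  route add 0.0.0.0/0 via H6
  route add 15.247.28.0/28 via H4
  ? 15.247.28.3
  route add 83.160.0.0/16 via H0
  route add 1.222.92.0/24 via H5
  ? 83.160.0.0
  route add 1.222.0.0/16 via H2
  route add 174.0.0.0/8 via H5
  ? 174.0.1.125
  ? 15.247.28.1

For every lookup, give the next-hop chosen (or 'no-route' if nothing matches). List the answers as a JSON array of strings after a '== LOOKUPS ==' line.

Trace:
  + 1.208.0.0/12 (H3) depth=12
  + 0.0.0.0/0 (H5) depth=0
  - 1.208.0.0/12 clear@12
  Q 101.3.248.241: descend 0 ; hops seen [H5] ; pick H5
  Q 244.194.252.118: descend ε ; hops seen [H5] ; pick H5
  - 0.0.0.0/0 clear@0
  + 15.192.0.0/10 (H2) depth=10
  + 0.0.0.0/0 (H6) depth=0
  + 15.247.28.0/28 (H4) depth=28
  Q 15.247.28.3: descend 0000111111110111000111000000 ; hops seen [H6,H2,H4] ; pick H4
  + 83.160.0.0/16 (H0) depth=16
  + 1.222.92.0/24 (H5) depth=24
  Q 83.160.0.0: descend 0101001110100000 ; hops seen [H6,H0] ; pick H0
  + 1.222.0.0/16 (H2) depth=16
  + 174.0.0.0/8 (H5) depth=8
  Q 174.0.1.125: descend 10101110 ; hops seen [H6,H5] ; pick H5
  Q 15.247.28.1: descend 0000111111110111000111000000 ; hops seen [H6,H2,H4] ; pick H4

== LOOKUPS ==
["H5","H5","H4","H0","H5","H4"]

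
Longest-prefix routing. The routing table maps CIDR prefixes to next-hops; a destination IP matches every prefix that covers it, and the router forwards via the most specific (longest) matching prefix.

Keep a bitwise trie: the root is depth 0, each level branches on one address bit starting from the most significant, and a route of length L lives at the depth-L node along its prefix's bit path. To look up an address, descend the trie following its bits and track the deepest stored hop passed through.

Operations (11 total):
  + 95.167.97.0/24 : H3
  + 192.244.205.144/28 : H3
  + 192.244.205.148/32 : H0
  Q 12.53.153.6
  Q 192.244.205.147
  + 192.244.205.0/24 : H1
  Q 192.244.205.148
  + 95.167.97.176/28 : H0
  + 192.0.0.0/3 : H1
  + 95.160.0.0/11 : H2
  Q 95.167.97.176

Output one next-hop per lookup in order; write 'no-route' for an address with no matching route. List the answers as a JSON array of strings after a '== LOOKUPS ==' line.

Trace:
  + 95.167.97.0/24 (H3) depth=24
  + 192.244.205.144/28 (H3) depth=28
  + 192.244.205.148/32 (H0) depth=32
  lookup 12.53.153.6: bits 0 walk d0:-→d1:- -> no-route
  lookup 192.244.205.147: bits 11000000111101001100110110010 walk d0:-→d1:-→d2:-→d3:-→d4:-→d5:-→d6:-→d7:-→d8:-→d9:-→d10:-→d11:-→d12:-→d13:-→d14:-→d15:-→d16:-→d17:-→d18:-→d19:-→d20:-→d21:-→d22:-→d23:-→d24:-→d25:-→d26:-→d27:-→d28:H3→d29:- -> H3
  + 192.244.205.0/24 (H1) depth=24
  lookup 192.244.205.148: bits 11000000111101001100110110010100 walk d0:-→d1:-→d2:-→d3:-→d4:-→d5:-→d6:-→d7:-→d8:-→d9:-→d10:-→d11:-→d12:-→d13:-→d14:-→d15:-→d16:-→d17:-→d18:-→d19:-→d20:-→d21:-→d22:-→d23:-→d24:H1→d25:-→d26:-→d27:-→d28:H3→d29:-→d30:-→d31:-→d32:H0 -> H0
  + 95.167.97.176/28 (H0) depth=28
  + 192.0.0.0/3 (H1) depth=3
  + 95.160.0.0/11 (H2) depth=11
  lookup 95.167.97.176: bits 0101111110100111011000011011 walk d0:-→d1:-→d2:-→d3:-→d4:-→d5:-→d6:-→d7:-→d8:-→d9:-→d10:-→d11:H2→d12:-→d13:-→d14:-→d15:-→d16:-→d17:-→d18:-→d19:-→d20:-→d21:-→d22:-→d23:-→d24:H3→d25:-→d26:-→d27:-→d28:H0 -> H0

== LOOKUPS ==
["no-route","H3","H0","H0"]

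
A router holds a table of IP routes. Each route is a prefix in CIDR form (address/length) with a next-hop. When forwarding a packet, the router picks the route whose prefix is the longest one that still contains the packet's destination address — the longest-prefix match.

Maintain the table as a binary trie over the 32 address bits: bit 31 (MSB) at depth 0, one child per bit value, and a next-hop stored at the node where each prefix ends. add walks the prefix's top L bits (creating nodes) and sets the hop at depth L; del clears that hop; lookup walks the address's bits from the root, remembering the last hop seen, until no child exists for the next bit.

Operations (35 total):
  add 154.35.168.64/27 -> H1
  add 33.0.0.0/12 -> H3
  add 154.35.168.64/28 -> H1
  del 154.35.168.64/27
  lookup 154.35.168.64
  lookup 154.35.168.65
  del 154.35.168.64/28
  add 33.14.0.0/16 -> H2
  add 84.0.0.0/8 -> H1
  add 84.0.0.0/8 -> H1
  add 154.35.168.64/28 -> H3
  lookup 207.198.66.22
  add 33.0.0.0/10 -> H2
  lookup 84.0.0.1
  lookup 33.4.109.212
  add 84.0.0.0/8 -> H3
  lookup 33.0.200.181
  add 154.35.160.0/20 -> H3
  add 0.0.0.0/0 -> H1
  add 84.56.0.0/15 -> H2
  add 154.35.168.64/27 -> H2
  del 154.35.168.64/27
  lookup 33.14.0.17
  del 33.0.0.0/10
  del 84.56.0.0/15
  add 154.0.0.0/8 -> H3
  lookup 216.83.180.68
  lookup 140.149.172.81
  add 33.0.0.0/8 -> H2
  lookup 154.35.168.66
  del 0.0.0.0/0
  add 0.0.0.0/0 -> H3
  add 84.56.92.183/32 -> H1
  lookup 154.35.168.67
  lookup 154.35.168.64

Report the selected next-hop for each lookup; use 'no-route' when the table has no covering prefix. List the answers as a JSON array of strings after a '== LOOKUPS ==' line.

Trace:
  add 154.35.168.64/27 -> H1 at depth 27
  add 33.0.0.0/12 -> H3 at depth 12
  add 154.35.168.64/28 -> H1 at depth 28
  del 154.35.168.64/27 (clear depth 27)
  ? 154.35.168.64  path d0:-→d1:-→d2:-→d3:-→d4:-→d5:-→d6:-→d7:-→d8:-→d9:-→d10:-→d11:-→d12:-→d13:-→d14:-→d15:-→d16:-→d17:-→d18:-→d19:-→d20:-→d21:-→d22:-→d23:-→d24:-→d25:-→d26:-→d27:-→d28:H1  best=H1
  ? 154.35.168.65  path d0:-→d1:-→d2:-→d3:-→d4:-→d5:-→d6:-→d7:-→d8:-→d9:-→d10:-→d11:-→d12:-→d13:-→d14:-→d15:-→d16:-→d17:-→d18:-→d19:-→d20:-→d21:-→d22:-→d23:-→d24:-→d25:-→d26:-→d27:-→d28:H1  best=H1
  del 154.35.168.64/28 (clear depth 28)
  add 33.14.0.0/16 -> H2 at depth 16
  add 84.0.0.0/8 -> H1 at depth 8
  add 84.0.0.0/8 -> H1 at depth 8
  add 154.35.168.64/28 -> H3 at depth 28
  ? 207.198.66.22  path d0:-→d1:-  best=no-route
  add 33.0.0.0/10 -> H2 at depth 10
  ? 84.0.0.1  path d0:-→d1:-→d2:-→d3:-→d4:-→d5:-→d6:-→d7:-→d8:H1  best=H1
  ? 33.4.109.212  path d0:-→d1:-→d2:-→d3:-→d4:-→d5:-→d6:-→d7:-→d8:-→d9:-→d10:H2→d11:-→d12:H3  best=H3
  add 84.0.0.0/8 -> H3 at depth 8
  ? 33.0.200.181  path d0:-→d1:-→d2:-→d3:-→d4:-→d5:-→d6:-→d7:-→d8:-→d9:-→d10:H2→d11:-→d12:H3  best=H3
  add 154.35.160.0/20 -> H3 at depth 20
  add 0.0.0.0/0 -> H1 at depth 0
  add 84.56.0.0/15 -> H2 at depth 15
  add 154.35.168.64/27 -> H2 at depth 27
  del 154.35.168.64/27 (clear depth 27)
  ? 33.14.0.17  path d0:H1→d1:-→d2:-→d3:-→d4:-→d5:-→d6:-→d7:-→d8:-→d9:-→d10:H2→d11:-→d12:H3→d13:-→d14:-→d15:-→d16:H2  best=H2
  del 33.0.0.0/10 (clear depth 10)
  del 84.56.0.0/15 (clear depth 15)
  add 154.0.0.0/8 -> H3 at depth 8
  ? 216.83.180.68  path d0:H1→d1:-  best=H1
  ? 140.149.172.81  path d0:H1→d1:-→d2:-→d3:-  best=H1
  add 33.0.0.0/8 -> H2 at depth 8
  ? 154.35.168.66  path d0:H1→d1:-→d2:-→d3:-→d4:-→d5:-→d6:-→d7:-→d8:H3→d9:-→d10:-→d11:-→d12:-→d13:-→d14:-→d15:-→d16:-→d17:-→d18:-→d19:-→d20:H3→d21:-→d22:-→d23:-→d24:-→d25:-→d26:-→d27:-→d28:H3  best=H3
  del 0.0.0.0/0 (clear depth 0)
  add 0.0.0.0/0 -> H3 at depth 0
  add 84.56.92.183/32 -> H1 at depth 32
  ? 154.35.168.67  path d0:H3→d1:-→d2:-→d3:-→d4:-→d5:-→d6:-→d7:-→d8:H3→d9:-→d10:-→d11:-→d12:-→d13:-→d14:-→d15:-→d16:-→d17:-→d18:-→d19:-→d20:H3→d21:-→d22:-→d23:-→d24:-→d25:-→d26:-→d27:-→d28:H3  best=H3
  ? 154.35.168.64  path d0:H3→d1:-→d2:-→d3:-→d4:-→d5:-→d6:-→d7:-→d8:H3→d9:-→d10:-→d11:-→d12:-→d13:-→d14:-→d15:-→d16:-→d17:-→d18:-→d19:-→d20:H3→d21:-→d22:-→d23:-→d24:-→d25:-→d26:-→d27:-→d28:H3  best=H3

== LOOKUPS ==
["H1","H1","no-route","H1","H3","H3","H2","H1","H1","H3","H3","H3"]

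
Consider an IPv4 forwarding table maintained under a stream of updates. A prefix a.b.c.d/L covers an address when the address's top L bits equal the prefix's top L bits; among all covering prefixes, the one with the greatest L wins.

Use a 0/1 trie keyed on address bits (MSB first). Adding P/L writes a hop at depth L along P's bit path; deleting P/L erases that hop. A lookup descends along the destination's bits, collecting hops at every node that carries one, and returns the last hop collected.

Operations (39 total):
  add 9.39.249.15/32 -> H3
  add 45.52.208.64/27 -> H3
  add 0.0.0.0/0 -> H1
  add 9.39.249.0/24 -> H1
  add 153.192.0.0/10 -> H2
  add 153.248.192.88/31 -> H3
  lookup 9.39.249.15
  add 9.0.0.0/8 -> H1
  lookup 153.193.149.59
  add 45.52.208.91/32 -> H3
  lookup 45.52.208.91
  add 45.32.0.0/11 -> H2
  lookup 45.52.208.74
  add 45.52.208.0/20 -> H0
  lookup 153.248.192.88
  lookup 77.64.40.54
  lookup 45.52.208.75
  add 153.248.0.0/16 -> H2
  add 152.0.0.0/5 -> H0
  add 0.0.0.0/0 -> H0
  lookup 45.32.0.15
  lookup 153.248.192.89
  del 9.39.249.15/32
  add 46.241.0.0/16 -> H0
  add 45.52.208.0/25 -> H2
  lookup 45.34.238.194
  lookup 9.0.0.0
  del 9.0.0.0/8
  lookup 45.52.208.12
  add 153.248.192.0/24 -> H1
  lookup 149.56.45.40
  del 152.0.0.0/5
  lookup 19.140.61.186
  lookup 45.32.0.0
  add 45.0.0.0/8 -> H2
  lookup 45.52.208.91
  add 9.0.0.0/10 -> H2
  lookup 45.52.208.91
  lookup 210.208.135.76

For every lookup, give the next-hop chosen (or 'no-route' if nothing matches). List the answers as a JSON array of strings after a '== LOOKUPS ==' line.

Trace:
  add 9.39.249.15/32 -> H3 at depth 32
  add 45.52.208.64/27 -> H3 at depth 27
  add 0.0.0.0/0 -> H1 at depth 0
  add 9.39.249.0/24 -> H1 at depth 24
  add 153.192.0.0/10 -> H2 at depth 10
  add 153.248.192.88/31 -> H3 at depth 31
  Q 9.39.249.15: descend 00001001001001111111100100001111 ; hops seen [H1,H1,H3] ; pick H3
  add 9.0.0.0/8 -> H1 at depth 8
  Q 153.193.149.59: descend 1001100111 ; hops seen [H1,H2] ; pick H2
  add 45.52.208.91/32 -> H3 at depth 32
  Q 45.52.208.91: descend 00101101001101001101000001011011 ; hops seen [H1,H3,H3] ; pick H3
  add 45.32.0.0/11 -> H2 at depth 11
  Q 45.52.208.74: descend 001011010011010011010000010 ; hops seen [H1,H2,H3] ; pick H3
  add 45.52.208.0/20 -> H0 at depth 20
  Q 153.248.192.88: descend 1001100111111000110000000101100 ; hops seen [H1,H2,H3] ; pick H3
  Q 77.64.40.54: descend 0 ; hops seen [H1] ; pick H1
  Q 45.52.208.75: descend 001011010011010011010000010 ; hops seen [H1,H2,H0,H3] ; pick H3
  add 153.248.0.0/16 -> H2 at depth 16
  add 152.0.0.0/5 -> H0 at depth 5
  add 0.0.0.0/0 -> H0 at depth 0
  Q 45.32.0.15: descend 00101101001 ; hops seen [H0,H2] ; pick H2
  Q 153.248.192.89: descend 1001100111111000110000000101100 ; hops seen [H0,H0,H2,H2,H3] ; pick H3
  del 9.39.249.15/32 (clear depth 32)
  add 46.241.0.0/16 -> H0 at depth 16
  add 45.52.208.0/25 -> H2 at depth 25
  Q 45.34.238.194: descend 00101101001 ; hops seen [H0,H2] ; pick H2
  Q 9.0.0.0: descend 0000100100 ; hops seen [H0,H1] ; pick H1
  del 9.0.0.0/8 (clear depth 8)
  Q 45.52.208.12: descend 0010110100110100110100000 ; hops seen [H0,H2,H0,H2] ; pick H2
  add 153.248.192.0/24 -> H1 at depth 24
  Q 149.56.45.40: descend 1001 ; hops seen [H0] ; pick H0
  del 152.0.0.0/5 (clear depth 5)
  Q 19.140.61.186: descend 000 ; hops seen [H0] ; pick H0
  Q 45.32.0.0: descend 00101101001 ; hops seen [H0,H2] ; pick H2
  add 45.0.0.0/8 -> H2 at depth 8
  Q 45.52.208.91: descend 00101101001101001101000001011011 ; hops seen [H0,H2,H2,H0,H2,H3,H3] ; pick H3
  add 9.0.0.0/10 -> H2 at depth 10
  Q 45.52.208.91: descend 00101101001101001101000001011011 ; hops seen [H0,H2,H2,H0,H2,H3,H3] ; pick H3
  Q 210.208.135.76: descend 1 ; hops seen [H0] ; pick H0

== LOOKUPS ==
["H3","H2","H3","H3","H3","H1","H3","H2","H3","H2","H1","H2","H0","H0","H2","H3","H3","H0"]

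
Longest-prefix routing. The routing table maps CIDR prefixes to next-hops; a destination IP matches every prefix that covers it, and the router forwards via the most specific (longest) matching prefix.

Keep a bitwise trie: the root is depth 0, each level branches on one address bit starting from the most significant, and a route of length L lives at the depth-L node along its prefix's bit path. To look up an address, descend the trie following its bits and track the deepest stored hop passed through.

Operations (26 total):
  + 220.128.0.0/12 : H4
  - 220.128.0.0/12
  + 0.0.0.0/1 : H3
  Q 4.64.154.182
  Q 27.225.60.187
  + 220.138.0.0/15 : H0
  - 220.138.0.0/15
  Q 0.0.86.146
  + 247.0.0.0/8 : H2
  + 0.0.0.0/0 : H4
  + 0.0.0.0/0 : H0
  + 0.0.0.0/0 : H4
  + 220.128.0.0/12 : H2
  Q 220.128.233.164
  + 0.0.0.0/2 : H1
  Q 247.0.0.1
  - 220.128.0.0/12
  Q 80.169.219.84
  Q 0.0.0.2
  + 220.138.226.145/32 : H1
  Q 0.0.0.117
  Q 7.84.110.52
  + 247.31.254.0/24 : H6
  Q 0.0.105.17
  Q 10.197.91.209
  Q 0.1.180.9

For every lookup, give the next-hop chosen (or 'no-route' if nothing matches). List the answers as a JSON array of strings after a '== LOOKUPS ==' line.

Apply in order:
  add 220.128.0.0/12 -> H4 at depth 12
  - 220.128.0.0/12 clear@12
  add 0.0.0.0/1 -> H3 at depth 1
  Q 4.64.154.182: descend 0 ; hops seen [H3] ; pick H3
  Q 27.225.60.187: descend 0 ; hops seen [H3] ; pick H3
  add 220.138.0.0/15 -> H0 at depth 15
  - 220.138.0.0/15 clear@15
  Q 0.0.86.146: descend 0 ; hops seen [H3] ; pick H3
  add 247.0.0.0/8 -> H2 at depth 8
  add 0.0.0.0/0 -> H4 at depth 0
  add 0.0.0.0/0 -> H0 at depth 0
  add 0.0.0.0/0 -> H4 at depth 0
  add 220.128.0.0/12 -> H2 at depth 12
  Q 220.128.233.164: descend 110111001000 ; hops seen [H4,H2] ; pick H2
  add 0.0.0.0/2 -> H1 at depth 2
  Q 247.0.0.1: descend 11110111 ; hops seen [H4,H2] ; pick H2
  - 220.128.0.0/12 clear@12
  Q 80.169.219.84: descend 0 ; hops seen [H4,H3] ; pick H3
  Q 0.0.0.2: descend 00 ; hops seen [H4,H3,H1] ; pick H1
  add 220.138.226.145/32 -> H1 at depth 32
  Q 0.0.0.117: descend 00 ; hops seen [H4,H3,H1] ; pick H1
  Q 7.84.110.52: descend 00 ; hops seen [H4,H3,H1] ; pick H1
  add 247.31.254.0/24 -> H6 at depth 24
  Q 0.0.105.17: descend 00 ; hops seen [H4,H3,H1] ; pick H1
  Q 10.197.91.209: descend 00 ; hops seen [H4,H3,H1] ; pick H1
  Q 0.1.180.9: descend 00 ; hops seen [H4,H3,H1] ; pick H1

== LOOKUPS ==
["H3","H3","H3","H2","H2","H3","H1","H1","H1","H1","H1","H1"]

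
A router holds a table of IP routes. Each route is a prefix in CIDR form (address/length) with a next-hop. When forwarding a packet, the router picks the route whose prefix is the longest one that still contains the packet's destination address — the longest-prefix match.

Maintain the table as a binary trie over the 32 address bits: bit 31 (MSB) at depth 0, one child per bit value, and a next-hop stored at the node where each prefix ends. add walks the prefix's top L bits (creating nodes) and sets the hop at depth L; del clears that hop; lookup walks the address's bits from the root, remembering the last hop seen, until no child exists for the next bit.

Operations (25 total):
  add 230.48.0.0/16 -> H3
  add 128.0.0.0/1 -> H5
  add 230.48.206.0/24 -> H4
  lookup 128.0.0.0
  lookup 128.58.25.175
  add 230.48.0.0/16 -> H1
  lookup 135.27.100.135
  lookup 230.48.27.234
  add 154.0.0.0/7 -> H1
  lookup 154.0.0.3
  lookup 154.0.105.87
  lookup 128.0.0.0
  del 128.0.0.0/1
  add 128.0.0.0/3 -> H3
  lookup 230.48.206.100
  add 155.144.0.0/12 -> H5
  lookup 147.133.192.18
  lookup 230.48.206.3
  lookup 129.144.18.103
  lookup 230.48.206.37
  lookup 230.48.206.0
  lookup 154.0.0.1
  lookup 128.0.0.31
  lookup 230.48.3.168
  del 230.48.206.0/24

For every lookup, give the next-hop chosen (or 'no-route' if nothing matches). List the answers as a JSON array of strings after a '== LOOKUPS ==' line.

Apply in order:
  + 230.48.0.0/16 (H3) depth=16
  + 128.0.0.0/1 (H5) depth=1
  + 230.48.206.0/24 (H4) depth=24
  lookup 128.0.0.0: bits 1 walk d0:-→d1:H5 -> H5
  lookup 128.58.25.175: bits 1 walk d0:-→d1:H5 -> H5
  + 230.48.0.0/16 (H1) depth=16
  lookup 135.27.100.135: bits 1 walk d0:-→d1:H5 -> H5
  lookup 230.48.27.234: bits 1110011000110000 walk d0:-→d1:H5→d2:-→d3:-→d4:-→d5:-→d6:-→d7:-→d8:-→d9:-→d10:-→d11:-→d12:-→d13:-→d14:-→d15:-→d16:H1 -> H1
  + 154.0.0.0/7 (H1) depth=7
  lookup 154.0.0.3: bits 1001101 walk d0:-→d1:H5→d2:-→d3:-→d4:-→d5:-→d6:-→d7:H1 -> H1
  lookup 154.0.105.87: bits 1001101 walk d0:-→d1:H5→d2:-→d3:-→d4:-→d5:-→d6:-→d7:H1 -> H1
  lookup 128.0.0.0: bits 100 walk d0:-→d1:H5→d2:-→d3:- -> H5
  - 128.0.0.0/1 clear@1
  + 128.0.0.0/3 (H3) depth=3
  lookup 230.48.206.100: bits 111001100011000011001110 walk d0:-→d1:-→d2:-→d3:-→d4:-→d5:-→d6:-→d7:-→d8:-→d9:-→d10:-→d11:-→d12:-→d13:-→d14:-→d15:-→d16:H1→d17:-→d18:-→d19:-→d20:-→d21:-→d22:-→d23:-→d24:H4 -> H4
  + 155.144.0.0/12 (H5) depth=12
  lookup 147.133.192.18: bits 1001 walk d0:-→d1:-→d2:-→d3:H3→d4:- -> H3
  lookup 230.48.206.3: bits 111001100011000011001110 walk d0:-→d1:-→d2:-→d3:-→d4:-→d5:-→d6:-→d7:-→d8:-→d9:-→d10:-→d11:-→d12:-→d13:-→d14:-→d15:-→d16:H1→d17:-→d18:-→d19:-→d20:-→d21:-→d22:-→d23:-→d24:H4 -> H4
  lookup 129.144.18.103: bits 100 walk d0:-→d1:-→d2:-→d3:H3 -> H3
  lookup 230.48.206.37: bits 111001100011000011001110 walk d0:-→d1:-→d2:-→d3:-→d4:-→d5:-→d6:-→d7:-→d8:-→d9:-→d10:-→d11:-→d12:-→d13:-→d14:-→d15:-→d16:H1→d17:-→d18:-→d19:-→d20:-→d21:-→d22:-→d23:-→d24:H4 -> H4
  lookup 230.48.206.0: bits 111001100011000011001110 walk d0:-→d1:-→d2:-→d3:-→d4:-→d5:-→d6:-→d7:-→d8:-→d9:-→d10:-→d11:-→d12:-→d13:-→d14:-→d15:-→d16:H1→d17:-→d18:-→d19:-→d20:-→d21:-→d22:-→d23:-→d24:H4 -> H4
  lookup 154.0.0.1: bits 1001101 walk d0:-→d1:-→d2:-→d3:H3→d4:-→d5:-→d6:-→d7:H1 -> H1
  lookup 128.0.0.31: bits 100 walk d0:-→d1:-→d2:-→d3:H3 -> H3
  lookup 230.48.3.168: bits 1110011000110000 walk d0:-→d1:-→d2:-→d3:-→d4:-→d5:-→d6:-→d7:-→d8:-→d9:-→d10:-→d11:-→d12:-→d13:-→d14:-→d15:-→d16:H1 -> H1
  - 230.48.206.0/24 clear@24

== LOOKUPS ==
["H5","H5","H5","H1","H1","H1","H5","H4","H3","H4","H3","H4","H4","H1","H3","H1"]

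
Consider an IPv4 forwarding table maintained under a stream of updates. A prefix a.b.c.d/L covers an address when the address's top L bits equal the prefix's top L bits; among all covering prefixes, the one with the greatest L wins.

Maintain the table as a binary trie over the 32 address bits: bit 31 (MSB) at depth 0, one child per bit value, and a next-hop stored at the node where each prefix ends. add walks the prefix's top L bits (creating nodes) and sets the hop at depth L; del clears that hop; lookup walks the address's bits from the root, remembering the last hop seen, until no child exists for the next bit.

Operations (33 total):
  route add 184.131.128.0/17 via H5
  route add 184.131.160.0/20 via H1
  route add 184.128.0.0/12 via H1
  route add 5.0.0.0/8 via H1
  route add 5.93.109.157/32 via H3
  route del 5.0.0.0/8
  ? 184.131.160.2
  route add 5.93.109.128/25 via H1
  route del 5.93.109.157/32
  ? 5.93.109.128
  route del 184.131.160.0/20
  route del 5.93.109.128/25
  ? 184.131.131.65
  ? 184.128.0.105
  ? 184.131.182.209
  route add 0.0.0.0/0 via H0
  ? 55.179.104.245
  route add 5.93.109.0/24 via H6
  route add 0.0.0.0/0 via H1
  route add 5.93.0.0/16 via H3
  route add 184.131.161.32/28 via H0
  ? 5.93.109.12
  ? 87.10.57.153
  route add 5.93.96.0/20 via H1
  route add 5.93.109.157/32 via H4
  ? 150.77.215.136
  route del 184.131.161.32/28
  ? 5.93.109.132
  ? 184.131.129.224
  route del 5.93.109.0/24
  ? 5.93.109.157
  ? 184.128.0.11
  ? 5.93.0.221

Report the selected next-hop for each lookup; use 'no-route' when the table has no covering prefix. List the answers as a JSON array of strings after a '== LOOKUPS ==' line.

Apply in order:
  + 184.131.128.0/17 (H5) depth=17
  + 184.131.160.0/20 (H1) depth=20
  + 184.128.0.0/12 (H1) depth=12
  + 5.0.0.0/8 (H1) depth=8
  + 5.93.109.157/32 (H3) depth=32
  - 5.0.0.0/8 clear@8
  ? 184.131.160.2  path d0:-→d1:-→d2:-→d3:-→d4:-→d5:-→d6:-→d7:-→d8:-→d9:-→d10:-→d11:-→d12:H1→d13:-→d14:-→d15:-→d16:-→d17:H5→d18:-→d19:-→d20:H1  best=H1
  + 5.93.109.128/25 (H1) depth=25
  - 5.93.109.157/32 clear@32
  ? 5.93.109.128  path d0:-→d1:-→d2:-→d3:-→d4:-→d5:-→d6:-→d7:-→d8:-→d9:-→d10:-→d11:-→d12:-→d13:-→d14:-→d15:-→d16:-→d17:-→d18:-→d19:-→d20:-→d21:-→d22:-→d23:-→d24:-→d25:H1→d26:-→d27:-  best=H1
  - 184.131.160.0/20 clear@20
  - 5.93.109.128/25 clear@25
  ? 184.131.131.65  path d0:-→d1:-→d2:-→d3:-→d4:-→d5:-→d6:-→d7:-→d8:-→d9:-→d10:-→d11:-→d12:H1→d13:-→d14:-→d15:-→d16:-→d17:H5→d18:-  best=H5
  ? 184.128.0.105  path d0:-→d1:-→d2:-→d3:-→d4:-→d5:-→d6:-→d7:-→d8:-→d9:-→d10:-→d11:-→d12:H1→d13:-→d14:-  best=H1
  ? 184.131.182.209  path d0:-→d1:-→d2:-→d3:-→d4:-→d5:-→d6:-→d7:-→d8:-→d9:-→d10:-→d11:-→d12:H1→d13:-→d14:-→d15:-→d16:-→d17:H5→d18:-→d19:-  best=H5
  + 0.0.0.0/0 (H0) depth=0
  ? 55.179.104.245  path d0:H0→d1:-→d2:-  best=H0
  + 5.93.109.0/24 (H6) depth=24
  + 0.0.0.0/0 (H1) depth=0
  + 5.93.0.0/16 (H3) depth=16
  + 184.131.161.32/28 (H0) depth=28
  ? 5.93.109.12  path d0:H1→d1:-→d2:-→d3:-→d4:-→d5:-→d6:-→d7:-→d8:-→d9:-→d10:-→d11:-→d12:-→d13:-→d14:-→d15:-→d16:H3→d17:-→d18:-→d19:-→d20:-→d21:-→d22:-→d23:-→d24:H6  best=H6
  ? 87.10.57.153  path d0:H1→d1:-  best=H1
  + 5.93.96.0/20 (H1) depth=20
  + 5.93.109.157/32 (H4) depth=32
  ? 150.77.215.136  path d0:H1→d1:-→d2:-  best=H1
  - 184.131.161.32/28 clear@28
  ? 5.93.109.132  path d0:H1→d1:-→d2:-→d3:-→d4:-→d5:-→d6:-→d7:-→d8:-→d9:-→d10:-→d11:-→d12:-→d13:-→d14:-→d15:-→d16:H3→d17:-→d18:-→d19:-→d20:H1→d21:-→d22:-→d23:-→d24:H6→d25:-→d26:-→d27:-  best=H6
  ? 184.131.129.224  path d0:H1→d1:-→d2:-→d3:-→d4:-→d5:-→d6:-→d7:-→d8:-→d9:-→d10:-→d11:-→d12:H1→d13:-→d14:-→d15:-→d16:-→d17:H5→d18:-  best=H5
  - 5.93.109.0/24 clear@24
  ? 5.93.109.157  path d0:H1→d1:-→d2:-→d3:-→d4:-→d5:-→d6:-→d7:-→d8:-→d9:-→d10:-→d11:-→d12:-→d13:-→d14:-→d15:-→d16:H3→d17:-→d18:-→d19:-→d20:H1→d21:-→d22:-→d23:-→d24:-→d25:-→d26:-→d27:-→d28:-→d29:-→d30:-→d31:-→d32:H4  best=H4
  ? 184.128.0.11  path d0:H1→d1:-→d2:-→d3:-→d4:-→d5:-→d6:-→d7:-→d8:-→d9:-→d10:-→d11:-→d12:H1→d13:-→d14:-  best=H1
  ? 5.93.0.221  path d0:H1→d1:-→d2:-→d3:-→d4:-→d5:-→d6:-→d7:-→d8:-→d9:-→d10:-→d11:-→d12:-→d13:-→d14:-→d15:-→d16:H3→d17:-  best=H3

== LOOKUPS ==
["H1","H1","H5","H1","H5","H0","H6","H1","H1","H6","H5","H4","H1","H3"]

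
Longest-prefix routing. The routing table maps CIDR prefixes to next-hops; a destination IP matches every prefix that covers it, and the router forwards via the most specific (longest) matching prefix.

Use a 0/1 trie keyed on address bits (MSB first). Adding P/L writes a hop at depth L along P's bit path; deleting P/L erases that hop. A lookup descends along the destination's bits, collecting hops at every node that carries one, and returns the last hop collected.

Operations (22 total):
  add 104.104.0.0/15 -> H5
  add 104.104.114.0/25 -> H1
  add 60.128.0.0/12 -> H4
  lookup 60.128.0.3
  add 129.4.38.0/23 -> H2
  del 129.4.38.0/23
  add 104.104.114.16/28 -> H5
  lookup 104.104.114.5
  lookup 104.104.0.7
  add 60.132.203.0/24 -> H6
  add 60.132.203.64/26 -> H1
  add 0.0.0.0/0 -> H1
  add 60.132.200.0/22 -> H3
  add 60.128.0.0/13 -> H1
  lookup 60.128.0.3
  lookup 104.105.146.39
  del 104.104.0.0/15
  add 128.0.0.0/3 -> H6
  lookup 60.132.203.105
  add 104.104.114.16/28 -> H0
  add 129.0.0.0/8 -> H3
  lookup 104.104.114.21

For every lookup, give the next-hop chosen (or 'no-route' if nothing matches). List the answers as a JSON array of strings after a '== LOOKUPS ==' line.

Process each operation:
  + 104.104.0.0/15 (H5) depth=15
  + 104.104.114.0/25 (H1) depth=25
  + 60.128.0.0/12 (H4) depth=12
  Q 60.128.0.3: descend 001111001000 ; hops seen [H4] ; pick H4
  + 129.4.38.0/23 (H2) depth=23
  del 129.4.38.0/23 (clear depth 23)
  + 104.104.114.16/28 (H5) depth=28
  Q 104.104.114.5: descend 011010000110100001110010000 ; hops seen [H5,H1] ; pick H1
  Q 104.104.0.7: descend 01101000011010000 ; hops seen [H5] ; pick H5
  + 60.132.203.0/24 (H6) depth=24
  + 60.132.203.64/26 (H1) depth=26
  + 0.0.0.0/0 (H1) depth=0
  + 60.132.200.0/22 (H3) depth=22
  + 60.128.0.0/13 (H1) depth=13
  Q 60.128.0.3: descend 0011110010000 ; hops seen [H1,H4,H1] ; pick H1
  Q 104.105.146.39: descend 011010000110100 ; hops seen [H1,H5] ; pick H5
  del 104.104.0.0/15 (clear depth 15)
  + 128.0.0.0/3 (H6) depth=3
  Q 60.132.203.105: descend 00111100100001001100101101 ; hops seen [H1,H4,H1,H3,H6,H1] ; pick H1
  + 104.104.114.16/28 (H0) depth=28
  + 129.0.0.0/8 (H3) depth=8
  Q 104.104.114.21: descend 0110100001101000011100100001 ; hops seen [H1,H1,H0] ; pick H0

== LOOKUPS ==
["H4","H1","H5","H1","H5","H1","H0"]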